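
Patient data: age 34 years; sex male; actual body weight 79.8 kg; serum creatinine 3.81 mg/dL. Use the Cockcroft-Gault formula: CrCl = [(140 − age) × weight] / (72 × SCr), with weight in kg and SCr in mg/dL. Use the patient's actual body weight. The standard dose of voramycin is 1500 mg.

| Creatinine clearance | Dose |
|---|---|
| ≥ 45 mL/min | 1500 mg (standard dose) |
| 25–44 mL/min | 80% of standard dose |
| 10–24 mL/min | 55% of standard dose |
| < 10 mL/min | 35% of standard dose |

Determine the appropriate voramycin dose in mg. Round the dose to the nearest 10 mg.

CrCl = (140 − 34) × 79.8 / (72 × 3.81) = 8458.8 / 274.32 ≈ 30.8 mL/min
CrCl ≈ 31 mL/min → bracket 25–44 mL/min.
80% of 1500 mg = 1200 mg

1200 mg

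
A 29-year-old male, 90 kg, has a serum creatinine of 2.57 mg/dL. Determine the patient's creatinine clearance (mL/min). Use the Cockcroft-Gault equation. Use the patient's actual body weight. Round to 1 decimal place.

54.0 mL/min

CrCl = (140 − 29) × 90 / (72 × 2.57) = 9990.0 / 185.04 ≈ 54.0 mL/min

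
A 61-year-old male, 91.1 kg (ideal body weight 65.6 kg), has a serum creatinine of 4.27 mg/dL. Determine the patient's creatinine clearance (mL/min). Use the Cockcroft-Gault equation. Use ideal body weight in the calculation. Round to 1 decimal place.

CrCl = (140 − 61) × 65.6 / (72 × 4.27) = 5182.4 / 307.44 ≈ 16.9 mL/min

16.9 mL/min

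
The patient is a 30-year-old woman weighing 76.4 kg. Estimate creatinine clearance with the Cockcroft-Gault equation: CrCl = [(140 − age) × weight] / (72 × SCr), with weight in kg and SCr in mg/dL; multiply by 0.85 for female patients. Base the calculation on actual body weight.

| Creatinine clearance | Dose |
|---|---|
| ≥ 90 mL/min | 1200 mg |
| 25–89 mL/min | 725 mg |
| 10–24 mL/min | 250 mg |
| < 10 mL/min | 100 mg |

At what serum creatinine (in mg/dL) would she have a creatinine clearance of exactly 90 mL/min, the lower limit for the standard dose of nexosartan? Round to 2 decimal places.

Standard dose requires CrCl ≥ 90 mL/min.
Set (140 − 30) × 76.4 × 0.85 / (72 × SCr) = 90
SCr = (140 − 30) × 76.4 × 0.85 / (72 × 90) = 1.102 mg/dL

1.10 mg/dL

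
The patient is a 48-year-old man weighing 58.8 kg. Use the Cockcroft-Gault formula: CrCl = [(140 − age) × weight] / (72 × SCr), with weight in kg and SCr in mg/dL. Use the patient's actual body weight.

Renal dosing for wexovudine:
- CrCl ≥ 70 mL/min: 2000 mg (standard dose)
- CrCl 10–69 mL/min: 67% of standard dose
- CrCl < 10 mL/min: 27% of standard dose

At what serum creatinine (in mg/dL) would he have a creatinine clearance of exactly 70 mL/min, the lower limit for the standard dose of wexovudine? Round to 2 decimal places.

1.07 mg/dL

Standard dose requires CrCl ≥ 70 mL/min.
Set (140 − 48) × 58.8 / (72 × SCr) = 70
SCr = (140 − 48) × 58.8 / (72 × 70) = 1.073 mg/dL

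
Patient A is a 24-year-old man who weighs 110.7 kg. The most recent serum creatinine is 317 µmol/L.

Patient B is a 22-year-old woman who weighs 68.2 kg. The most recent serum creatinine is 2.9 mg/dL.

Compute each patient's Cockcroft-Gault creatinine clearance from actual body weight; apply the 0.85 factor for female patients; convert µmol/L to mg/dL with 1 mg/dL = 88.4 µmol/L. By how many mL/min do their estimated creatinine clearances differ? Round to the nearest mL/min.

17 mL/min

Patient A: SCr = 317 / 88.4 = 3.586 mg/dL
Patient A: CrCl = (140 − 24) × 110.7 / (72 × 3.586) = 12841.2 / 258.19 ≈ 49.7 mL/min
Patient B: CrCl = (140 − 22) × 68.2 / (72 × 2.9) × 0.85 = 8047.6 / 208.80 × 0.85 ≈ 32.8 mL/min
|49.7 − 32.8| = 16.9 mL/min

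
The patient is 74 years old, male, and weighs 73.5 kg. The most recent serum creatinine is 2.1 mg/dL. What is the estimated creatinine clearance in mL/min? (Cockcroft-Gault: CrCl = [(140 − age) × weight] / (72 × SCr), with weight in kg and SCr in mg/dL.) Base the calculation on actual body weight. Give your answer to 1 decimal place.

CrCl = (140 − 74) × 73.5 / (72 × 2.1) = 4851.0 / 151.20 ≈ 32.1 mL/min

32.1 mL/min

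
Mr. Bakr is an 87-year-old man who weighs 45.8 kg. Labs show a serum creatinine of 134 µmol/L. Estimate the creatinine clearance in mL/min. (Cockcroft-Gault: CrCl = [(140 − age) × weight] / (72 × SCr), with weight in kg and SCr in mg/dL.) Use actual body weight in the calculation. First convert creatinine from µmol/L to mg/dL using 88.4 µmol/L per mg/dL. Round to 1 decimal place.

22.2 mL/min

SCr = 134 / 88.4 = 1.516 mg/dL
CrCl = (140 − 87) × 45.8 / (72 × 1.516) = 2427.4 / 109.15 ≈ 22.2 mL/min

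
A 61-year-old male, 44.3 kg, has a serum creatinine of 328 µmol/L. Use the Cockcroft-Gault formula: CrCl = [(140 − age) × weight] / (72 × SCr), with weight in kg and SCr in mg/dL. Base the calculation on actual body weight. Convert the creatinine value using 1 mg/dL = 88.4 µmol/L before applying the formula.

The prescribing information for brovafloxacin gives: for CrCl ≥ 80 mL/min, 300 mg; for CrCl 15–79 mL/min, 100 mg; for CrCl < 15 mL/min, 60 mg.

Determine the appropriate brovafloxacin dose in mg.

60 mg

SCr = 328 / 88.4 = 3.71 mg/dL
CrCl = (140 − 61) × 44.3 / (72 × 3.71) = 3499.7 / 267.12 ≈ 13.1 mL/min
CrCl ≈ 13 mL/min → bracket < 15 mL/min.
Dose for this bracket: 60 mg.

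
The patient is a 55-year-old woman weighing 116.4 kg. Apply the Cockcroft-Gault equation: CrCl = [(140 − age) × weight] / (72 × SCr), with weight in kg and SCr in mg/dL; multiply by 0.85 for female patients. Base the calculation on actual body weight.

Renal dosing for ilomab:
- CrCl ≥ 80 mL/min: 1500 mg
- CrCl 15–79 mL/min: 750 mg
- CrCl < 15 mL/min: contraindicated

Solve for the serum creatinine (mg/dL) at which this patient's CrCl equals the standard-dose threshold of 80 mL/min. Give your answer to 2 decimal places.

1.46 mg/dL

Standard dose requires CrCl ≥ 80 mL/min.
Set (140 − 55) × 116.4 × 0.85 / (72 × SCr) = 80
SCr = (140 − 55) × 116.4 × 0.85 / (72 × 80) = 1.460 mg/dL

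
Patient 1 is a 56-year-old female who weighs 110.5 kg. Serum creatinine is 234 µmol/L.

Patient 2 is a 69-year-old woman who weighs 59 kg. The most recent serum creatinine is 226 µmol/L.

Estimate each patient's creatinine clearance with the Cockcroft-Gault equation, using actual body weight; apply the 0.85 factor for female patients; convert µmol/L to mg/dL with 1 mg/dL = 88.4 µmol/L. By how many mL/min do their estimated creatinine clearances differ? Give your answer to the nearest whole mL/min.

22 mL/min

Patient 1: SCr = 234 / 88.4 = 2.647 mg/dL
Patient 1: CrCl = (140 − 56) × 110.5 / (72 × 2.647) × 0.85 = 9282.0 / 190.58 × 0.85 ≈ 41.4 mL/min
Patient 2: SCr = 226 / 88.4 = 2.557 mg/dL
Patient 2: CrCl = (140 − 69) × 59 / (72 × 2.557) × 0.85 = 4189.0 / 184.10 × 0.85 ≈ 19.3 mL/min
|41.4 − 19.3| = 22.1 mL/min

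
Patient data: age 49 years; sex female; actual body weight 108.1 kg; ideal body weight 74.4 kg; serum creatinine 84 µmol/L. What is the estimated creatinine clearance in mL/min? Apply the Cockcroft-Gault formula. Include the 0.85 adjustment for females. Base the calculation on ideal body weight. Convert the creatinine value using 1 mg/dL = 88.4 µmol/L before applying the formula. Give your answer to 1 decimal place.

84.1 mL/min

SCr = 84 / 88.4 = 0.95 mg/dL
CrCl = (140 − 49) × 74.4 / (72 × 0.95) × 0.85 = 6770.4 / 68.40 × 0.85 ≈ 84.1 mL/min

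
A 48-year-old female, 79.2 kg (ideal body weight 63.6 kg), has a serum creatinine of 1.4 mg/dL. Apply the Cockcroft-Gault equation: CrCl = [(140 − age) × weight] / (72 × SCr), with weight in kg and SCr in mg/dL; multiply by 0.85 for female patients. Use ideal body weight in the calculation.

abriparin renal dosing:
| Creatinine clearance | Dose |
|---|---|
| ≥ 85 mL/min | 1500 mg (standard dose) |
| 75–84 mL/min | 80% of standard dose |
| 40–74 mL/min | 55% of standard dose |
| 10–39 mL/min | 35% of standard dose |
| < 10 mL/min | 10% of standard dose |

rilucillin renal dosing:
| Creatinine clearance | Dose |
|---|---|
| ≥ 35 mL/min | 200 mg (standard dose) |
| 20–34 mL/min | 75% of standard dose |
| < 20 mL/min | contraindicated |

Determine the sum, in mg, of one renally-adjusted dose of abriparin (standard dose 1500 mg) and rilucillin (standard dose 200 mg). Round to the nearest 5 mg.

1025 mg

CrCl = (140 − 48) × 63.6 / (72 × 1.4) × 0.85 = 5851.2 / 100.80 × 0.85 ≈ 49.3 mL/min
CrCl ≈ 49 mL/min.
abriparin: 40–74 mL/min → 55% of 1500 mg = 825 mg.
rilucillin: ≥ 35 mL/min → 100% of 200 mg = 200 mg.
Total = 825 + 200 = 1025 mg.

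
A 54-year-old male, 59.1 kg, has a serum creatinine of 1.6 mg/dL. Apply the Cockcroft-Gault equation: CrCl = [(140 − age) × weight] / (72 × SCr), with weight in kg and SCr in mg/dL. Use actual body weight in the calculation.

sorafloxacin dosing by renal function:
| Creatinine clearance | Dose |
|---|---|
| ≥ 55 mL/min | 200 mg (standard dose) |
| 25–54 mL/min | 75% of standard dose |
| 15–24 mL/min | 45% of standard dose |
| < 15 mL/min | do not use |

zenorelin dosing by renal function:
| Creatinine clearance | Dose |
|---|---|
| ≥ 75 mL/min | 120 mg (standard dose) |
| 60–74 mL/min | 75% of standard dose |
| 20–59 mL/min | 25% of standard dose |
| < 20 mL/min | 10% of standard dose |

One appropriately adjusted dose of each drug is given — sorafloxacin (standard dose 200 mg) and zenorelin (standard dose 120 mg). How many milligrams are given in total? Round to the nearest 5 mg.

180 mg

CrCl = (140 − 54) × 59.1 / (72 × 1.6) = 5082.6 / 115.20 ≈ 44.1 mL/min
CrCl ≈ 44 mL/min.
sorafloxacin: 25–54 mL/min → 75% of 200 mg = 150 mg.
zenorelin: 20–59 mL/min → 25% of 120 mg = 30 mg.
Total = 150 + 30 = 180 mg.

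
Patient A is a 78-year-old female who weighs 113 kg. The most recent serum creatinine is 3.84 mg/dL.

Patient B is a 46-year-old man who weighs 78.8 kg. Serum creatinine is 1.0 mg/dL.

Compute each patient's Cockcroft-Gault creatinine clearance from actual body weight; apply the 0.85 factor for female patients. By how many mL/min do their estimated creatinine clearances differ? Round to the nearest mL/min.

81 mL/min

Patient A: CrCl = (140 − 78) × 113 / (72 × 3.84) × 0.85 = 7006.0 / 276.48 × 0.85 ≈ 21.5 mL/min
Patient B: CrCl = (140 − 46) × 78.8 / (72 × 1) = 7407.2 / 72.00 ≈ 102.9 mL/min
|21.5 − 102.9| = 81.4 mL/min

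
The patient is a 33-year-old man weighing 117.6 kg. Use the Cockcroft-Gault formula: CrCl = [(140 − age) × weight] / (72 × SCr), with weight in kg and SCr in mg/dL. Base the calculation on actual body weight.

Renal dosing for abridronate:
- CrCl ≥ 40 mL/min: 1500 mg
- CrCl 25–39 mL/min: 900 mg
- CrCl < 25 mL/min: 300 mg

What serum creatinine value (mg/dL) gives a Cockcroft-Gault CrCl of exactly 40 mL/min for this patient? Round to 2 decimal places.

4.37 mg/dL

Standard dose requires CrCl ≥ 40 mL/min.
Set (140 − 33) × 117.6 / (72 × SCr) = 40
SCr = (140 − 33) × 117.6 / (72 × 40) = 4.369 mg/dL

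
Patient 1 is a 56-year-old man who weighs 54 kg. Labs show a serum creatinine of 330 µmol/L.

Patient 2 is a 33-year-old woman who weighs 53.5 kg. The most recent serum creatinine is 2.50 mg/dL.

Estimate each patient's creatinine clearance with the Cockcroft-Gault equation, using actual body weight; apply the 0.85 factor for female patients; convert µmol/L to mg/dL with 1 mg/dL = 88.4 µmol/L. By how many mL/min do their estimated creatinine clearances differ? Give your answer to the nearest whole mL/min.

Patient 1: SCr = 330 / 88.4 = 3.733 mg/dL
Patient 1: CrCl = (140 − 56) × 54 / (72 × 3.733) = 4536.0 / 268.78 ≈ 16.9 mL/min
Patient 2: CrCl = (140 − 33) × 53.5 / (72 × 2.5) × 0.85 = 5724.5 / 180.00 × 0.85 ≈ 27.0 mL/min
|16.9 − 27.0| = 10.1 mL/min

10 mL/min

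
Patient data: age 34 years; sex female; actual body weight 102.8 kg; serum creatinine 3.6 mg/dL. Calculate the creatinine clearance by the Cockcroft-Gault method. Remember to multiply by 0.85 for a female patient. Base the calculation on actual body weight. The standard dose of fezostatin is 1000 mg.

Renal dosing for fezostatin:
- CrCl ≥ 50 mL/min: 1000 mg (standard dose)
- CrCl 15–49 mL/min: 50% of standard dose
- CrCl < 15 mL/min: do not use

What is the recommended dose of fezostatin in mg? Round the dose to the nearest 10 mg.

CrCl = (140 − 34) × 102.8 / (72 × 3.6) × 0.85 = 10896.8 / 259.20 × 0.85 ≈ 35.7 mL/min
CrCl ≈ 36 mL/min → bracket 15–49 mL/min.
50% of 1000 mg = 500 mg

500 mg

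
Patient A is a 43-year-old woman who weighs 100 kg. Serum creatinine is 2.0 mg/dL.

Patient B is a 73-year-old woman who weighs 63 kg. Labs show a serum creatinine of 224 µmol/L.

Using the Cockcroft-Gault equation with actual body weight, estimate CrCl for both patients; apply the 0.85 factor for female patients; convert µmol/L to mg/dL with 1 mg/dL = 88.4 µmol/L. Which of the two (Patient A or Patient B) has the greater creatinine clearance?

Patient A

Patient A: CrCl = (140 − 43) × 100 / (72 × 2) × 0.85 = 9700.0 / 144.00 × 0.85 ≈ 57.3 mL/min
Patient B: SCr = 224 / 88.4 = 2.534 mg/dL
Patient B: CrCl = (140 − 73) × 63 / (72 × 2.534) × 0.85 = 4221.0 / 182.45 × 0.85 ≈ 19.7 mL/min
57.3 vs 19.7 mL/min → Patient A is higher.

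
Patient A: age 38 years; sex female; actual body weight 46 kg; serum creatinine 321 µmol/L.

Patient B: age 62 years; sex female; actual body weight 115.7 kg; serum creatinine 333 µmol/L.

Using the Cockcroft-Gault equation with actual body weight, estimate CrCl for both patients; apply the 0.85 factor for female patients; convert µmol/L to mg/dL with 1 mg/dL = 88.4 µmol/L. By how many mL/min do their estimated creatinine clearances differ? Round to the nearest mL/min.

13 mL/min

Patient A: SCr = 321 / 88.4 = 3.631 mg/dL
Patient A: CrCl = (140 − 38) × 46 / (72 × 3.631) × 0.85 = 4692.0 / 261.43 × 0.85 ≈ 15.3 mL/min
Patient B: SCr = 333 / 88.4 = 3.767 mg/dL
Patient B: CrCl = (140 − 62) × 115.7 / (72 × 3.767) × 0.85 = 9024.6 / 271.22 × 0.85 ≈ 28.3 mL/min
|15.3 − 28.3| = 13.0 mL/min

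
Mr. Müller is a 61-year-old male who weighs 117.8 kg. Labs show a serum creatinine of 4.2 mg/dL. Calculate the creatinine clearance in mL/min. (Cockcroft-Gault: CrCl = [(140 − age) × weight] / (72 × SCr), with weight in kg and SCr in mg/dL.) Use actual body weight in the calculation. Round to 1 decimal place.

30.8 mL/min

CrCl = (140 − 61) × 117.8 / (72 × 4.2) = 9306.2 / 302.40 ≈ 30.8 mL/min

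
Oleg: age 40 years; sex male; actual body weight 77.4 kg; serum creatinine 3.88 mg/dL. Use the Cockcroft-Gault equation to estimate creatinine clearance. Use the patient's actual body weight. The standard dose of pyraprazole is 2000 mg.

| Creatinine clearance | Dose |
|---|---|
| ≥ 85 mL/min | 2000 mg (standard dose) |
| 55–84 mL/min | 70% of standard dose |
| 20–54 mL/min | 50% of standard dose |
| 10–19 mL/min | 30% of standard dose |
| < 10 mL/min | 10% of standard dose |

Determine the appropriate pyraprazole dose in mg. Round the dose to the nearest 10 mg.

1000 mg

CrCl = (140 − 40) × 77.4 / (72 × 3.88) = 7740.0 / 279.36 ≈ 27.7 mL/min
CrCl ≈ 28 mL/min → bracket 20–54 mL/min.
50% of 2000 mg = 1000 mg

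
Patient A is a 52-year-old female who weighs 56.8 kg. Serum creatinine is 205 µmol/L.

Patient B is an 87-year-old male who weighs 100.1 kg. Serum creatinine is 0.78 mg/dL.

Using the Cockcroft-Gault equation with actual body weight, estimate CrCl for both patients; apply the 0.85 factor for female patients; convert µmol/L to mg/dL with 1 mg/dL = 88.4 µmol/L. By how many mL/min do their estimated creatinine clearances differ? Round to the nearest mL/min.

69 mL/min

Patient A: SCr = 205 / 88.4 = 2.319 mg/dL
Patient A: CrCl = (140 − 52) × 56.8 / (72 × 2.319) × 0.85 = 4998.4 / 166.97 × 0.85 ≈ 25.4 mL/min
Patient B: CrCl = (140 − 87) × 100.1 / (72 × 0.78) = 5305.3 / 56.16 ≈ 94.5 mL/min
|25.4 − 94.5| = 69.1 mL/min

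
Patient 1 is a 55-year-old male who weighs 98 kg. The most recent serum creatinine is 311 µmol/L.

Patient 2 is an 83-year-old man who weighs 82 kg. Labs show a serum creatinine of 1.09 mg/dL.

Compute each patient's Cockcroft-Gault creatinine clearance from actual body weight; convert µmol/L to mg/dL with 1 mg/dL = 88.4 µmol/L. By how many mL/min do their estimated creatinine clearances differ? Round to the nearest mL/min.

Patient 1: SCr = 311 / 88.4 = 3.518 mg/dL
Patient 1: CrCl = (140 − 55) × 98 / (72 × 3.518) = 8330.0 / 253.30 ≈ 32.9 mL/min
Patient 2: CrCl = (140 − 83) × 82 / (72 × 1.09) = 4674.0 / 78.48 ≈ 59.6 mL/min
|32.9 − 59.6| = 26.7 mL/min

27 mL/min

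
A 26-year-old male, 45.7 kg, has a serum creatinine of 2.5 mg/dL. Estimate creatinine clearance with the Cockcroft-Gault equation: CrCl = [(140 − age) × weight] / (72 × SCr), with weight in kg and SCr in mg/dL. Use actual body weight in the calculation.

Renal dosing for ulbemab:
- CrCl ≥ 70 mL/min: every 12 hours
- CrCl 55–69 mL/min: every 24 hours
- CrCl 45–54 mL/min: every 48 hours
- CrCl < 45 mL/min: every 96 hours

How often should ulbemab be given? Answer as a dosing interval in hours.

every 96 hours

CrCl = (140 − 26) × 45.7 / (72 × 2.5) = 5209.8 / 180.00 ≈ 28.9 mL/min
CrCl ≈ 29 mL/min → bracket < 45 mL/min → every 96 hours.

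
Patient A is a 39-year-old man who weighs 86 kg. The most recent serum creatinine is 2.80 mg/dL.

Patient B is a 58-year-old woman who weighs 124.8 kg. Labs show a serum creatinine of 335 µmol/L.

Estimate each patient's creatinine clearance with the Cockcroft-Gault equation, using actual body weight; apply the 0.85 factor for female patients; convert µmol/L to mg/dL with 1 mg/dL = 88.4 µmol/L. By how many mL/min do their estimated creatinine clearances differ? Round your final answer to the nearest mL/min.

11 mL/min

Patient A: CrCl = (140 − 39) × 86 / (72 × 2.8) = 8686.0 / 201.60 ≈ 43.1 mL/min
Patient B: SCr = 335 / 88.4 = 3.79 mg/dL
Patient B: CrCl = (140 − 58) × 124.8 / (72 × 3.79) × 0.85 = 10233.6 / 272.88 × 0.85 ≈ 31.9 mL/min
|43.1 − 31.9| = 11.2 mL/min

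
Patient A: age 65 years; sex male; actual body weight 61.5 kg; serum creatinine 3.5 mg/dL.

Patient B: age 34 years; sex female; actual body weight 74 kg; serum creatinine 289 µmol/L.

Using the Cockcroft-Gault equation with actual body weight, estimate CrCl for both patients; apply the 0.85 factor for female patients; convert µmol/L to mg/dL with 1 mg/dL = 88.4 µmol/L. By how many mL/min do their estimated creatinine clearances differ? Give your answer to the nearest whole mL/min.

10 mL/min

Patient A: CrCl = (140 − 65) × 61.5 / (72 × 3.5) = 4612.5 / 252.00 ≈ 18.3 mL/min
Patient B: SCr = 289 / 88.4 = 3.269 mg/dL
Patient B: CrCl = (140 − 34) × 74 / (72 × 3.269) × 0.85 = 7844.0 / 235.37 × 0.85 ≈ 28.3 mL/min
|18.3 − 28.3| = 10.0 mL/min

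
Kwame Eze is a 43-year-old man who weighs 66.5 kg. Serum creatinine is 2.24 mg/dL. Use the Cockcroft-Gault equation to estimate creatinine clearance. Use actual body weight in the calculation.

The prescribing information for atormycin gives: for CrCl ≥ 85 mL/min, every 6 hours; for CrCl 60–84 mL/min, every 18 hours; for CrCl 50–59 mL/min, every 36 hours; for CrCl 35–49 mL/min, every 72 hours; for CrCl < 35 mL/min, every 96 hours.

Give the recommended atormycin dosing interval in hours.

every 72 hours

CrCl = (140 − 43) × 66.5 / (72 × 2.24) = 6450.5 / 161.28 ≈ 40.0 mL/min
CrCl ≈ 40 mL/min → bracket 35–49 mL/min → every 72 hours.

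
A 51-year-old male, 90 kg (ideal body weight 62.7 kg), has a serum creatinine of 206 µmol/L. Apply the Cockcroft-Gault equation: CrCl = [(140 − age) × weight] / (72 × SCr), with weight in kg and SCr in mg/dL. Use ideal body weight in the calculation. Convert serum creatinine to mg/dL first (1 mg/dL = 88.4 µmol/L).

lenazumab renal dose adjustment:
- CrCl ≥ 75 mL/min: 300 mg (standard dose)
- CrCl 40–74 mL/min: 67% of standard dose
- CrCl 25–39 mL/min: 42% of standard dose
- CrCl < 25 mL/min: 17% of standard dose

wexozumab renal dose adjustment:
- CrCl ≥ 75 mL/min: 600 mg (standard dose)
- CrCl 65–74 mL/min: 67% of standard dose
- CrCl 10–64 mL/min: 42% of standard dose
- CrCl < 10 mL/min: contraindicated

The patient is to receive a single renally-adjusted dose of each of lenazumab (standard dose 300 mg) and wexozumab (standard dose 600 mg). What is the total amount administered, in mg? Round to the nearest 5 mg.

380 mg

SCr = 206 / 88.4 = 2.33 mg/dL
CrCl = (140 − 51) × 62.7 / (72 × 2.33) = 5580.3 / 167.76 ≈ 33.3 mL/min
CrCl ≈ 33 mL/min.
lenazumab: 25–39 mL/min → 42% of 300 mg = 126 mg.
wexozumab: 10–64 mL/min → 42% of 600 mg = 252 mg.
Total = 126 + 252 = 378 mg.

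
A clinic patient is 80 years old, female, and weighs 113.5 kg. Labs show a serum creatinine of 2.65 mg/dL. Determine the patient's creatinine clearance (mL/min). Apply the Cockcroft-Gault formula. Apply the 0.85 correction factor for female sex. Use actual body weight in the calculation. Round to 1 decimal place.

30.3 mL/min

CrCl = (140 − 80) × 113.5 / (72 × 2.65) × 0.85 = 6810.0 / 190.80 × 0.85 ≈ 30.3 mL/min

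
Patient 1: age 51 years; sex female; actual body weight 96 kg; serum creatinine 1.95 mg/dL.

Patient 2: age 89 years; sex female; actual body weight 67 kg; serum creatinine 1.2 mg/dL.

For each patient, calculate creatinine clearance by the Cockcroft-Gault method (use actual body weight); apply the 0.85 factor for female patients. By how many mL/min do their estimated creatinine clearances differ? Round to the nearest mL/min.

Patient 1: CrCl = (140 − 51) × 96 / (72 × 1.95) × 0.85 = 8544.0 / 140.40 × 0.85 ≈ 51.7 mL/min
Patient 2: CrCl = (140 − 89) × 67 / (72 × 1.2) × 0.85 = 3417.0 / 86.40 × 0.85 ≈ 33.6 mL/min
|51.7 − 33.6| = 18.1 mL/min

18 mL/min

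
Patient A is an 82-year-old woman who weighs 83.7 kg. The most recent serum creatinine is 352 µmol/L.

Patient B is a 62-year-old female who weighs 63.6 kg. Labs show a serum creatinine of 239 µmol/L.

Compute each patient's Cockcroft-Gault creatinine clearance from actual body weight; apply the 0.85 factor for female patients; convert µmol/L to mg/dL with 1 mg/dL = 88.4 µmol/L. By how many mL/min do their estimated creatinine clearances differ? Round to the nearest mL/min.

7 mL/min

Patient A: SCr = 352 / 88.4 = 3.982 mg/dL
Patient A: CrCl = (140 − 82) × 83.7 / (72 × 3.982) × 0.85 = 4854.6 / 286.70 × 0.85 ≈ 14.4 mL/min
Patient B: SCr = 239 / 88.4 = 2.704 mg/dL
Patient B: CrCl = (140 − 62) × 63.6 / (72 × 2.704) × 0.85 = 4960.8 / 194.69 × 0.85 ≈ 21.7 mL/min
|14.4 − 21.7| = 7.3 mL/min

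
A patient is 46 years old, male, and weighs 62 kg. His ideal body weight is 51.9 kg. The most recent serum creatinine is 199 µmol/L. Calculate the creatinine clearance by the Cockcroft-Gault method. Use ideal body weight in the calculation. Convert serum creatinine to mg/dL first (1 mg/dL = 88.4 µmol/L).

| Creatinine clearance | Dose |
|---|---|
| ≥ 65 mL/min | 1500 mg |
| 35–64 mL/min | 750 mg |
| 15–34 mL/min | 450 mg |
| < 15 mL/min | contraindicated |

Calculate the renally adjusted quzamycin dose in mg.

SCr = 199 / 88.4 = 2.251 mg/dL
CrCl = (140 − 46) × 51.9 / (72 × 2.251) = 4878.6 / 162.07 ≈ 30.1 mL/min
CrCl ≈ 30 mL/min → bracket 15–34 mL/min.
Dose for this bracket: 450 mg.

450 mg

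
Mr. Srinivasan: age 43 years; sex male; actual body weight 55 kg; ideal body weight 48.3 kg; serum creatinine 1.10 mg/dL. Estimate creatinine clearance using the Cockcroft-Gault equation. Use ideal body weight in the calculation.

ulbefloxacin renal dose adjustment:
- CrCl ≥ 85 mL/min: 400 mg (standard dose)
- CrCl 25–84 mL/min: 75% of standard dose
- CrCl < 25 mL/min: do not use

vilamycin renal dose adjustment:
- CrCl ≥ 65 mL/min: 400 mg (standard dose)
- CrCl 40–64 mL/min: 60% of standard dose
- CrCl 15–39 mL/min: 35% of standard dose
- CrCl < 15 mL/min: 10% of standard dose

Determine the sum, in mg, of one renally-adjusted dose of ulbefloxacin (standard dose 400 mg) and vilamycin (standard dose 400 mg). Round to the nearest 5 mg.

CrCl = (140 − 43) × 48.3 / (72 × 1.1) = 4685.1 / 79.20 ≈ 59.2 mL/min
CrCl ≈ 59 mL/min.
ulbefloxacin: 25–84 mL/min → 75% of 400 mg = 300 mg.
vilamycin: 40–64 mL/min → 60% of 400 mg = 240 mg.
Total = 300 + 240 = 540 mg.

540 mg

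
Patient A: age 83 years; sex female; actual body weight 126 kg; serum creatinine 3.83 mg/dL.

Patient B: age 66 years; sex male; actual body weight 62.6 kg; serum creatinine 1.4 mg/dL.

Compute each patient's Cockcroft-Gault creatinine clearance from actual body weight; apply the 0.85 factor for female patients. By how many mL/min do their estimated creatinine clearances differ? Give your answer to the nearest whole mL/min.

Patient A: CrCl = (140 − 83) × 126 / (72 × 3.83) × 0.85 = 7182.0 / 275.76 × 0.85 ≈ 22.1 mL/min
Patient B: CrCl = (140 − 66) × 62.6 / (72 × 1.4) = 4632.4 / 100.80 ≈ 46.0 mL/min
|22.1 − 46.0| = 23.9 mL/min

24 mL/min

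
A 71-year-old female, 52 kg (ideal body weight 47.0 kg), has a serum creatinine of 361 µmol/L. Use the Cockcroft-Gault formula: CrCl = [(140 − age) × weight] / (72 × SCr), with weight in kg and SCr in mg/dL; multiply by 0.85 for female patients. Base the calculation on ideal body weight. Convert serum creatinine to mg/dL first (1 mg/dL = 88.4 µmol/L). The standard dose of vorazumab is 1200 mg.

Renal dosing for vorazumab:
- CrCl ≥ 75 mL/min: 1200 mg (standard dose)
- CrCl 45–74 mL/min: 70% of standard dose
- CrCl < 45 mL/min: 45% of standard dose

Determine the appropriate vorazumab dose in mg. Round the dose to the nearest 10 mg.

540 mg

SCr = 361 / 88.4 = 4.084 mg/dL
CrCl = (140 − 71) × 47 / (72 × 4.084) × 0.85 = 3243.0 / 294.05 × 0.85 ≈ 9.4 mL/min
CrCl ≈ 9 mL/min → bracket < 45 mL/min.
45% of 1200 mg = 540 mg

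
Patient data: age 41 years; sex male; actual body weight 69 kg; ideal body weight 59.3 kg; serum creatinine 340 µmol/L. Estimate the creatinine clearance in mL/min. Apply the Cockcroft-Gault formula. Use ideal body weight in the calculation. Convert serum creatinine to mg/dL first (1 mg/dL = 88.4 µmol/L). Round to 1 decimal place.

21.2 mL/min

SCr = 340 / 88.4 = 3.846 mg/dL
CrCl = (140 − 41) × 59.3 / (72 × 3.846) = 5870.7 / 276.91 ≈ 21.2 mL/min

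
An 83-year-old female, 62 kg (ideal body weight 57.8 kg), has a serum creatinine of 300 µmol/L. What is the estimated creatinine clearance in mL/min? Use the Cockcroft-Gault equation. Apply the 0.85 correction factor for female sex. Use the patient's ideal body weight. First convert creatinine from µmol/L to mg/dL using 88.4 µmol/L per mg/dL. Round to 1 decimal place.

SCr = 300 / 88.4 = 3.394 mg/dL
CrCl = (140 − 83) × 57.8 / (72 × 3.394) × 0.85 = 3294.6 / 244.37 × 0.85 ≈ 11.5 mL/min

11.5 mL/min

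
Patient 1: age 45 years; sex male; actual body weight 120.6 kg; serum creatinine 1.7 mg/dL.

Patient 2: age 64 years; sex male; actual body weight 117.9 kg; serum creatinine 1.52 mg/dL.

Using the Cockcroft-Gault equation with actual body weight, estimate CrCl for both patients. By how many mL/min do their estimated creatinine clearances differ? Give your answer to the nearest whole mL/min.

Patient 1: CrCl = (140 − 45) × 120.6 / (72 × 1.7) = 11457.0 / 122.40 ≈ 93.6 mL/min
Patient 2: CrCl = (140 − 64) × 117.9 / (72 × 1.52) = 8960.4 / 109.44 ≈ 81.9 mL/min
|93.6 − 81.9| = 11.7 mL/min

12 mL/min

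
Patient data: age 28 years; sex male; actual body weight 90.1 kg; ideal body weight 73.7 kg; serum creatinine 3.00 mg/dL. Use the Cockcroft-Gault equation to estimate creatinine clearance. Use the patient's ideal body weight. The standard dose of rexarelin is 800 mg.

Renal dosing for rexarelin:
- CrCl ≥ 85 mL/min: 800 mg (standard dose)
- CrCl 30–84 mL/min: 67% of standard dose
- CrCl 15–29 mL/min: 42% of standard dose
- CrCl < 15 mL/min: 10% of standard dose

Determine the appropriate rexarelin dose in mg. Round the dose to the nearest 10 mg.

CrCl = (140 − 28) × 73.7 / (72 × 3) = 8254.4 / 216.00 ≈ 38.2 mL/min
CrCl ≈ 38 mL/min → bracket 30–84 mL/min.
67% of 800 mg = 536 mg → 540 mg

540 mg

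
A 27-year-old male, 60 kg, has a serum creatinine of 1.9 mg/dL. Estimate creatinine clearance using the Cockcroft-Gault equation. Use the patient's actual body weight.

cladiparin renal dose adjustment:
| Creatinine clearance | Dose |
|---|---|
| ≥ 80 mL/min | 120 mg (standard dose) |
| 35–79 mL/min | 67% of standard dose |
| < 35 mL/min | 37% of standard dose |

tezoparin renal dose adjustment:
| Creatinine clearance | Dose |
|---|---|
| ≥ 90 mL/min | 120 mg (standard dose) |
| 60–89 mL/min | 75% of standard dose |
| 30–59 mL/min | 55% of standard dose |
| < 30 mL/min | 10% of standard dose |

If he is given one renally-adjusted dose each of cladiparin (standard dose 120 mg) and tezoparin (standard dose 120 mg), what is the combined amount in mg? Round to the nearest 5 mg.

CrCl = (140 − 27) × 60 / (72 × 1.9) = 6780.0 / 136.80 ≈ 49.6 mL/min
CrCl ≈ 50 mL/min.
cladiparin: 35–79 mL/min → 67% of 120 mg = 80.4 mg.
tezoparin: 30–59 mL/min → 55% of 120 mg = 66 mg.
Total = 80.4 + 66 = 146.4 mg.

145 mg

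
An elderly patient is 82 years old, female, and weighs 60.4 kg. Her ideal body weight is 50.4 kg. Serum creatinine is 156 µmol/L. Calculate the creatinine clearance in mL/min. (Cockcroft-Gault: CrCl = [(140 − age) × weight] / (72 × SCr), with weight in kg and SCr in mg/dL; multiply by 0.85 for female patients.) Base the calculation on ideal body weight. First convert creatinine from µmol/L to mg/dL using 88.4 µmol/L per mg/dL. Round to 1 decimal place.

SCr = 156 / 88.4 = 1.765 mg/dL
CrCl = (140 − 82) × 50.4 / (72 × 1.765) × 0.85 = 2923.2 / 127.08 × 0.85 ≈ 19.6 mL/min

19.6 mL/min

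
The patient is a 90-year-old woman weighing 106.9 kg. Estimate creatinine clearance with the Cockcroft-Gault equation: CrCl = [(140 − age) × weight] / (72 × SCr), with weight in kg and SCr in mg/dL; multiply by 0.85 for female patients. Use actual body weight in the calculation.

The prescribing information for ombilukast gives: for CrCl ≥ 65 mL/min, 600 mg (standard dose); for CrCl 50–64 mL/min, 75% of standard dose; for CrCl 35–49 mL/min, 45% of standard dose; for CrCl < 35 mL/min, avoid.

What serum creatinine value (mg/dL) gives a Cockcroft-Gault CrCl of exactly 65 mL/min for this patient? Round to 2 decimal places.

0.97 mg/dL

Standard dose requires CrCl ≥ 65 mL/min.
Set (140 − 90) × 106.9 × 0.85 / (72 × SCr) = 65
SCr = (140 − 90) × 106.9 × 0.85 / (72 × 65) = 0.971 mg/dL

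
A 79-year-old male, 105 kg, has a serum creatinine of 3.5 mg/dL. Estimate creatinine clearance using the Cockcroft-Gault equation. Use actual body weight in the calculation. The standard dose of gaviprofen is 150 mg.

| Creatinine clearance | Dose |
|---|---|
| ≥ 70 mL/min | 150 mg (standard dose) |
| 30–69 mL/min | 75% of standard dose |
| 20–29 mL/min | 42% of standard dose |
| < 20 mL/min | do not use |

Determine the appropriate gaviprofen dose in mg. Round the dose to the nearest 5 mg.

65 mg

CrCl = (140 − 79) × 105 / (72 × 3.5) = 6405.0 / 252.00 ≈ 25.4 mL/min
CrCl ≈ 25 mL/min → bracket 20–29 mL/min.
42% of 150 mg = 63 mg → 65 mg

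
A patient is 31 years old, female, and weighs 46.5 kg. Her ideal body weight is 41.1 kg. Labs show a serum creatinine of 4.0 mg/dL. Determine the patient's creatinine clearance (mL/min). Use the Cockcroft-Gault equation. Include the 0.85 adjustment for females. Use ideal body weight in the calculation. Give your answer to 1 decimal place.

13.2 mL/min

CrCl = (140 − 31) × 41.1 / (72 × 4) × 0.85 = 4479.9 / 288.00 × 0.85 ≈ 13.2 mL/min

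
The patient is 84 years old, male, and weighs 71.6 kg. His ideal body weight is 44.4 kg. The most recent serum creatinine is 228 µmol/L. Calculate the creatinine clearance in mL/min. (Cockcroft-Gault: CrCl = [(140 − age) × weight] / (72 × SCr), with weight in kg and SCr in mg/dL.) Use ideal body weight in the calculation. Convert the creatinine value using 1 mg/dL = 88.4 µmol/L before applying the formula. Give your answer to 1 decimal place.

13.4 mL/min

SCr = 228 / 88.4 = 2.579 mg/dL
CrCl = (140 − 84) × 44.4 / (72 × 2.579) = 2486.4 / 185.69 ≈ 13.4 mL/min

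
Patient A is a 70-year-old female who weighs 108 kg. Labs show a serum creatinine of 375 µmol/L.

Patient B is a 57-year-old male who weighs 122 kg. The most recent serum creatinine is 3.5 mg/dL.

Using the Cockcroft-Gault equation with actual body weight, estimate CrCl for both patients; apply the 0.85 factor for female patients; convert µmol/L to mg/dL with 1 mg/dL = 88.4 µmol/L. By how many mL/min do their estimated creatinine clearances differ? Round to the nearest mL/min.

19 mL/min

Patient A: SCr = 375 / 88.4 = 4.242 mg/dL
Patient A: CrCl = (140 − 70) × 108 / (72 × 4.242) × 0.85 = 7560.0 / 305.42 × 0.85 ≈ 21.0 mL/min
Patient B: CrCl = (140 − 57) × 122 / (72 × 3.5) = 10126.0 / 252.00 ≈ 40.2 mL/min
|21.0 − 40.2| = 19.2 mL/min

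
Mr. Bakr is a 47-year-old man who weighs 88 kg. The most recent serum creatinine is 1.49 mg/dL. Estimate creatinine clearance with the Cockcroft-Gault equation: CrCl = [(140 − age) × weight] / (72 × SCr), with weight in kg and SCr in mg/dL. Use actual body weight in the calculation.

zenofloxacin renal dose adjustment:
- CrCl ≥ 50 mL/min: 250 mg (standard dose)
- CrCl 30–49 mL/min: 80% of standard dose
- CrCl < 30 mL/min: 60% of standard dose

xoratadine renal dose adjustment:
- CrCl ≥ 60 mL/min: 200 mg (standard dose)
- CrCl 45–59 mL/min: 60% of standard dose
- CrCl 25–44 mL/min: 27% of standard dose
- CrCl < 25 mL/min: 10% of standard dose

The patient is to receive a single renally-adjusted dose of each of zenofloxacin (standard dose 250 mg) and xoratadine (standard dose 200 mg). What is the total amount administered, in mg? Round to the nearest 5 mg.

CrCl = (140 − 47) × 88 / (72 × 1.49) = 8184.0 / 107.28 ≈ 76.3 mL/min
CrCl ≈ 76 mL/min.
zenofloxacin: ≥ 50 mL/min → 100% of 250 mg = 250 mg.
xoratadine: ≥ 60 mL/min → 100% of 200 mg = 200 mg.
Total = 250 + 200 = 450 mg.

450 mg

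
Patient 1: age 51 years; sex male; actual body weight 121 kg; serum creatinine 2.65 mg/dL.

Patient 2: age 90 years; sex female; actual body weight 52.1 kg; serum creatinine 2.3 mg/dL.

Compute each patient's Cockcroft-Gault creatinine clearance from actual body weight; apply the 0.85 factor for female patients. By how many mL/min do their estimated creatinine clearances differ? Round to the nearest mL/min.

Patient 1: CrCl = (140 − 51) × 121 / (72 × 2.65) = 10769.0 / 190.80 ≈ 56.4 mL/min
Patient 2: CrCl = (140 − 90) × 52.1 / (72 × 2.3) × 0.85 = 2605.0 / 165.60 × 0.85 ≈ 13.4 mL/min
|56.4 − 13.4| = 43.0 mL/min

43 mL/min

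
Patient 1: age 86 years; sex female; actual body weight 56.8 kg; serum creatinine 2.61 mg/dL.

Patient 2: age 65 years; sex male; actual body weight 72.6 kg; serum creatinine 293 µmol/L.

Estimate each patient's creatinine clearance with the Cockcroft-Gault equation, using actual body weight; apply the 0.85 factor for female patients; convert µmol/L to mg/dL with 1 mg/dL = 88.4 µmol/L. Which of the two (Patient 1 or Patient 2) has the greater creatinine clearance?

Patient 2

Patient 1: CrCl = (140 − 86) × 56.8 / (72 × 2.61) × 0.85 = 3067.2 / 187.92 × 0.85 ≈ 13.9 mL/min
Patient 2: SCr = 293 / 88.4 = 3.314 mg/dL
Patient 2: CrCl = (140 − 65) × 72.6 / (72 × 3.314) = 5445.0 / 238.61 ≈ 22.8 mL/min
13.9 vs 22.8 mL/min → Patient 2 is higher.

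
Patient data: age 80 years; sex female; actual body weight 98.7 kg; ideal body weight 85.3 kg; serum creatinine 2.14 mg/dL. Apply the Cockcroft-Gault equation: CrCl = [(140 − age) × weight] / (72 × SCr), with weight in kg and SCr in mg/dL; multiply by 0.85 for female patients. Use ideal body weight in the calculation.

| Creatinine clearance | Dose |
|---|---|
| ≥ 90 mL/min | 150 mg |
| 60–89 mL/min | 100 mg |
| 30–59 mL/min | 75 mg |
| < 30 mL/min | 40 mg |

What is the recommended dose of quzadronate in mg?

CrCl = (140 − 80) × 85.3 / (72 × 2.14) × 0.85 = 5118.0 / 154.08 × 0.85 ≈ 28.2 mL/min
CrCl ≈ 28 mL/min → bracket < 30 mL/min.
Dose for this bracket: 40 mg.

40 mg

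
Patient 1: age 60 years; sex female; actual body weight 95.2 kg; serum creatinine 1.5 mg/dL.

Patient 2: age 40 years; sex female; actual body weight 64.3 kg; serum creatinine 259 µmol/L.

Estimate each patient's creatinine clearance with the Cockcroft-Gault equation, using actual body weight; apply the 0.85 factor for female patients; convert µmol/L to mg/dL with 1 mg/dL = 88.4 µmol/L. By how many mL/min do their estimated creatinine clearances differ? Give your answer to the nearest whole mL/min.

Patient 1: CrCl = (140 − 60) × 95.2 / (72 × 1.5) × 0.85 = 7616.0 / 108.00 × 0.85 ≈ 59.9 mL/min
Patient 2: SCr = 259 / 88.4 = 2.93 mg/dL
Patient 2: CrCl = (140 − 40) × 64.3 / (72 × 2.93) × 0.85 = 6430.0 / 210.96 × 0.85 ≈ 25.9 mL/min
|59.9 − 25.9| = 34.0 mL/min

34 mL/min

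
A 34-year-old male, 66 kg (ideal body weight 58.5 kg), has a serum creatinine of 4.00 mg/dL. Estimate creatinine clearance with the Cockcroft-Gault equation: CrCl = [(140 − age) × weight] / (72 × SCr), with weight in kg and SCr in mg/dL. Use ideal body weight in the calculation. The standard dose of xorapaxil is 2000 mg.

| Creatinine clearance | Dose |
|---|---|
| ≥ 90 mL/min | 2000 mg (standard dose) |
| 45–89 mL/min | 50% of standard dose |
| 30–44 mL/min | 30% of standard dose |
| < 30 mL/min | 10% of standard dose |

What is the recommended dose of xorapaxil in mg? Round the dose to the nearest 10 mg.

CrCl = (140 − 34) × 58.5 / (72 × 4) = 6201.0 / 288.00 ≈ 21.5 mL/min
CrCl ≈ 22 mL/min → bracket < 30 mL/min.
10% of 2000 mg = 200 mg

200 mg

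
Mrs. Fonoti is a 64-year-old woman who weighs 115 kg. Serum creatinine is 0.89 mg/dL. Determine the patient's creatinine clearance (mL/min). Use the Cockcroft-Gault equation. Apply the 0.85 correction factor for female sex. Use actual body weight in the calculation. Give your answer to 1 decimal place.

115.9 mL/min

CrCl = (140 − 64) × 115 / (72 × 0.89) × 0.85 = 8740.0 / 64.08 × 0.85 ≈ 115.9 mL/min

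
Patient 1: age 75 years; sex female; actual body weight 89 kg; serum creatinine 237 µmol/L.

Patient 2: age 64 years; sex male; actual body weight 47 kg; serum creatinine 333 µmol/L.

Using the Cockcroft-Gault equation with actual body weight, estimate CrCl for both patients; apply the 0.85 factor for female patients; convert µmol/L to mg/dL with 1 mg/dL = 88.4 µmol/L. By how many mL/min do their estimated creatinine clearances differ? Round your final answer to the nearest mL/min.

12 mL/min

Patient 1: SCr = 237 / 88.4 = 2.681 mg/dL
Patient 1: CrCl = (140 − 75) × 89 / (72 × 2.681) × 0.85 = 5785.0 / 193.03 × 0.85 ≈ 25.5 mL/min
Patient 2: SCr = 333 / 88.4 = 3.767 mg/dL
Patient 2: CrCl = (140 − 64) × 47 / (72 × 3.767) = 3572.0 / 271.22 ≈ 13.2 mL/min
|25.5 − 13.2| = 12.3 mL/min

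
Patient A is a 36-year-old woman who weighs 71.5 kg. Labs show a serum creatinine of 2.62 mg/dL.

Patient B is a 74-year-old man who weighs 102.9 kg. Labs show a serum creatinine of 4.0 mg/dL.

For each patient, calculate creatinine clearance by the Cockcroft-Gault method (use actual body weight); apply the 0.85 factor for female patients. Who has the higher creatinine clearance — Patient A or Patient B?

Patient A: CrCl = (140 − 36) × 71.5 / (72 × 2.62) × 0.85 = 7436.0 / 188.64 × 0.85 ≈ 33.5 mL/min
Patient B: CrCl = (140 − 74) × 102.9 / (72 × 4) = 6791.4 / 288.00 ≈ 23.6 mL/min
33.5 vs 23.6 mL/min → Patient A is higher.

Patient A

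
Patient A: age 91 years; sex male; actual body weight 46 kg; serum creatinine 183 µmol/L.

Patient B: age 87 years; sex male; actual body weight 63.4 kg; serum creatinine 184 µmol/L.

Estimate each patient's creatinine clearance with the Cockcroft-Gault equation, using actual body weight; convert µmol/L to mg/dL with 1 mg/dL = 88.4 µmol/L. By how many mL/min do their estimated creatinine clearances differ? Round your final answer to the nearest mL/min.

7 mL/min

Patient A: SCr = 183 / 88.4 = 2.07 mg/dL
Patient A: CrCl = (140 − 91) × 46 / (72 × 2.07) = 2254.0 / 149.04 ≈ 15.1 mL/min
Patient B: SCr = 184 / 88.4 = 2.081 mg/dL
Patient B: CrCl = (140 − 87) × 63.4 / (72 × 2.081) = 3360.2 / 149.83 ≈ 22.4 mL/min
|15.1 − 22.4| = 7.3 mL/min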